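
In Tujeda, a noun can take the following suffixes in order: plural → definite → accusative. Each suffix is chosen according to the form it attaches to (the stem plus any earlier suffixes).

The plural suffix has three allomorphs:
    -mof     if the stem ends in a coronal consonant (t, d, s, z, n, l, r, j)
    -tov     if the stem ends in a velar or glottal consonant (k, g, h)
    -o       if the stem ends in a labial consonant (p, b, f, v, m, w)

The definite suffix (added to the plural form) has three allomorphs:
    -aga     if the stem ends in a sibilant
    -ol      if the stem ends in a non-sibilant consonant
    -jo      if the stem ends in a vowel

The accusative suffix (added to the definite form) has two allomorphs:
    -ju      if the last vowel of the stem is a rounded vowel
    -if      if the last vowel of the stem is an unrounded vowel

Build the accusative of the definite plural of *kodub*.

*kodub*: final consonant = /b/, labial → -o → *kodubo*.
Since the final sound of the plural form *kodubo* is /o/ (a vowel), it takes -jo, giving *kodubojo*.
The definite form *kodubojo*: last vowel = /o/, a rounded vowel → -ju → *kodubojoju*.

kodubojoju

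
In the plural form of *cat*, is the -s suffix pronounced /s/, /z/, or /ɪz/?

The stem *cat* ends in a voiceless non-sibilant consonant.
The plural suffix surfaces as /ɪz/ after sibilants, /s/ after other voiceless consonants, and /z/ after other voiced sounds.
So the plural -s on *cat* is pronounced /s/.

/s/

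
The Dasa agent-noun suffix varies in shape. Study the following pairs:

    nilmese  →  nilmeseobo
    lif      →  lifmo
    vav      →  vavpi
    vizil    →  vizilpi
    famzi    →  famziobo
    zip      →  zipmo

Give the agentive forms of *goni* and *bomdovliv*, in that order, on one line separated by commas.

goniobo, bomdovlivpi

The suffix is conditioned by the final sound: -mo when the stem ends in a voiceless consonant (*lif*, *zip*); -pi when the stem ends in a voiced consonant (*vav*, *vizil*); -obo when the stem ends in a vowel (*nilmese*, *famzi*).
The final sound of *goni* is /i/, which is a vowel, so the suffix is -obo, giving *goniobo*.
Since the final sound of *bomdovliv* is /v/ (a voiced consonant), it takes -pi, giving *bomdovlivpi*.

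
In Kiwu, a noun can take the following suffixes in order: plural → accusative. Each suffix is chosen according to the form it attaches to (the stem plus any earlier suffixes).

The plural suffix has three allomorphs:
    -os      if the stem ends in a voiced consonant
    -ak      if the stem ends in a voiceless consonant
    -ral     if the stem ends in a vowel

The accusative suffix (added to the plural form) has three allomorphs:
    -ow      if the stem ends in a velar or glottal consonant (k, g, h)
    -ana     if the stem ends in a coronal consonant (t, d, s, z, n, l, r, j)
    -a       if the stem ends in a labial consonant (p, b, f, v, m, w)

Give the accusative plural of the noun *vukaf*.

Since the final sound of *vukaf* is /f/ (a voiceless consonant), it takes -ak, giving *vukafak*.
The plural form *vukafak* — final consonant /k/ (velar/glottal) → -ow → *vukafakow*.

vukafakow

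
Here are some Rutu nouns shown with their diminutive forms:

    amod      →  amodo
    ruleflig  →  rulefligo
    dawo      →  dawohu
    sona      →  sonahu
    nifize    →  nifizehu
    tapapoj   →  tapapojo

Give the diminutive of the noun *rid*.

The suffix is conditioned by the final sound: -o when the stem ends in a consonant (*amod*, *ruleflig*, *tapapoj*); -hu when the stem ends in a vowel (*dawo*, *sona*, *nifize*).
*rid* — final sound /d/ (a consonant) → -o → *rido*.

rido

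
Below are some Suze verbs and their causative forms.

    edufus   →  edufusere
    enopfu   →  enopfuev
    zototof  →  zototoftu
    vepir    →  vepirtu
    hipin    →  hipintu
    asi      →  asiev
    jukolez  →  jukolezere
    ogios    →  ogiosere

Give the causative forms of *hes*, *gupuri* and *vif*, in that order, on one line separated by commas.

Looking at the final sound of each stem: -ere when the stem ends in a sibilant (*edufus*, *jukolez*, *ogios*); -tu when the stem ends in a non-sibilant consonant (*zototof*, *vepir*, *hipin*); -ev when the stem ends in a vowel (*enopfu*, *asi*).
Since the final sound of *hes* is /s/ (a sibilant), it takes -ere, giving *hesere*.
Since the final sound of *gupuri* is /i/ (a vowel), it takes -ev, giving *gupuriev*.
Since the final sound of *vif* is /f/ (a non-sibilant consonant), it takes -tu, giving *viftu*.

hesere, gupuriev, viftu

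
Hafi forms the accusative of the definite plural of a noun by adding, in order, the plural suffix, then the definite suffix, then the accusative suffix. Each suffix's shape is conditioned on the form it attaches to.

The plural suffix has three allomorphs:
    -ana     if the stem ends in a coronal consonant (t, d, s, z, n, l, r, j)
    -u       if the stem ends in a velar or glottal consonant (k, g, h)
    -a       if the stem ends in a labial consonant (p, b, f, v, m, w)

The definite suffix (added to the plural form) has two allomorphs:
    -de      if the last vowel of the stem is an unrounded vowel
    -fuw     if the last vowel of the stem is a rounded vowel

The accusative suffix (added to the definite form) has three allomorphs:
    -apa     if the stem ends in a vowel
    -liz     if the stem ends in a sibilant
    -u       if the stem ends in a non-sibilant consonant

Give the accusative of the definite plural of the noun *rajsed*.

rajsedanadeapa

*rajsed*: final consonant = /d/, coronal → -ana → *rajsedana*.
Since the last vowel of the plural form *rajsedana* is /a/ (an unrounded vowel), it takes -de, giving *rajsedanade*.
The definite form *rajsedanade* — final sound /e/ (a vowel) → -apa → *rajsedanadeapa*.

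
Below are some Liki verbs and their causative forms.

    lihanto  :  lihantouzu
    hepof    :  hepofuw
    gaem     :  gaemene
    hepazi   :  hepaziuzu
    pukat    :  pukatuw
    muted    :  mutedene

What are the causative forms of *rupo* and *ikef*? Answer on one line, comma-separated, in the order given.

rupouzu, ikefuw

The alternation tracks the final sound of the stem — -uw when the stem ends in a voiceless consonant (*hepof*, *pukat*); -ene when the stem ends in a voiced consonant (*gaem*, *muted*); -uzu when the stem ends in a vowel (*lihanto*, *hepazi*).
*rupo*: final sound = /o/, a vowel → -uzu → *rupouzu*.
*ikef*: final sound = /f/, a voiceless consonant → -uw → *ikefuw*.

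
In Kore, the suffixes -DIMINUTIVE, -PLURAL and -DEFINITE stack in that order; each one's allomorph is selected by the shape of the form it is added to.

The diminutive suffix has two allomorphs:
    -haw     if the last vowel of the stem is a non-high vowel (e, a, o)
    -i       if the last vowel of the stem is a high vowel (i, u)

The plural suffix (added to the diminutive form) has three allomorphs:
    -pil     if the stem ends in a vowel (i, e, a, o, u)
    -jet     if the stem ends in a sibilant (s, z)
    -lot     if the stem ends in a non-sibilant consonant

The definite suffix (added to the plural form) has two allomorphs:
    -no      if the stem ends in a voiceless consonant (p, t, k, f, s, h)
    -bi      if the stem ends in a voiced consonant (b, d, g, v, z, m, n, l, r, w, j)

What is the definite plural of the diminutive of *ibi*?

The last vowel of *ibi* is /i/, which is a high vowel, so the diminutive suffix is -i, giving *ibii*.
The diminutive form *ibii* — final sound /i/ (a vowel) → -pil → *ibiipil*.
Since the final consonant of the plural form *ibiipil* is /l/ (voiced), it takes -bi, giving *ibiipilbi*.

ibiipilbi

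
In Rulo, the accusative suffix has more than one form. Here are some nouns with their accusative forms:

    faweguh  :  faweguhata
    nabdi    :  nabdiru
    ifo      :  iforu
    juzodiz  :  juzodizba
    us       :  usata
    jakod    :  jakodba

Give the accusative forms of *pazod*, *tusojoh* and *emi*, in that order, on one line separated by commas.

The pattern is voicing of the final sound: -ata when the stem ends in a voiceless consonant (*faweguh*, *us*); -ba when the stem ends in a voiced consonant (*juzodiz*, *jakod*); -ru when the stem ends in a vowel (*nabdi*, *ifo*).
Since the final sound of *pazod* is /d/ (a voiced consonant), it takes -ba, giving *pazodba*.
The final sound of *tusojoh* is /h/, which is a voiceless consonant, so the suffix is -ata, giving *tusojohata*.
*emi* — final sound /i/ (a vowel) → -ru → *emiru*.

pazodba, tusojohata, emiru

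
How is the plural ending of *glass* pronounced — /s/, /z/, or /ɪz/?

/ɪz/

The stem *glass* ends in a sibilant (/s, z, ʃ, ʒ, tʃ, dʒ/).
The plural suffix surfaces as /ɪz/ after sibilants, /s/ after other voiceless consonants, and /z/ after other voiced sounds.
So the plural -s on *glass* is pronounced /ɪz/.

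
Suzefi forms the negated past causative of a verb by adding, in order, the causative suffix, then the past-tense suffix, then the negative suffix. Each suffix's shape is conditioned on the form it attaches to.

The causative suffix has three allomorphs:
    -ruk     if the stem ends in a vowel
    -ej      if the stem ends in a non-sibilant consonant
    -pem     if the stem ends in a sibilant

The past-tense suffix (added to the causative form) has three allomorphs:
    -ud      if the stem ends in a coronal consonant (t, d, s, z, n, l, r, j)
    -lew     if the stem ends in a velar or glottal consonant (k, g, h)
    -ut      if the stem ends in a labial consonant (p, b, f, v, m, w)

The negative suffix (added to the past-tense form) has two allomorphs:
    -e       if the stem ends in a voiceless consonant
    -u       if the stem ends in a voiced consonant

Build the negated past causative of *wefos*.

wefospemute

*wefos* — final sound /s/ (a sibilant) → -pem → *wefospem*.
The final consonant of the causative form *wefospem* is /m/, which is labial, so the past-tense suffix is -ut, giving *wefospemut*.
The past-tense form *wefospemut*: final consonant = /t/, voiceless → -e → *wefospemute*.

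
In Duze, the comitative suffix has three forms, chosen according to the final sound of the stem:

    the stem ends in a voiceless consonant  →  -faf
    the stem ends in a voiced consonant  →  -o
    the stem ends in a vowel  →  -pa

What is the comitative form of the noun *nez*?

The final sound of *nez* is /z/, which is a voiced consonant, so the suffix is -o, giving *nezo*.

nezo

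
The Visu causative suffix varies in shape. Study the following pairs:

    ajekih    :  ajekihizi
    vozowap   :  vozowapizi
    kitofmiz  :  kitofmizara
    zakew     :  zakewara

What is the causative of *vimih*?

vimihizi

The alternation tracks the final consonant of the stem — -izi when the stem ends in a voiceless consonant (*ajekih*, *vozowap*); -ara when the stem ends in a voiced consonant (*kitofmiz*, *zakew*).
*vimih* — final consonant /h/ (voiceless) → -izi → *vimihizi*.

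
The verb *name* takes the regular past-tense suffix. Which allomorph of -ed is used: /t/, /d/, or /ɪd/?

The stem *name* ends in a voiced sound other than /d/.
The -ed suffix is realized as /ɪd/ after /t, d/; as /t/ after other voiceless consonants; and as /d/ after other voiced sounds.
So -ed on *name* is pronounced /d/.

/d/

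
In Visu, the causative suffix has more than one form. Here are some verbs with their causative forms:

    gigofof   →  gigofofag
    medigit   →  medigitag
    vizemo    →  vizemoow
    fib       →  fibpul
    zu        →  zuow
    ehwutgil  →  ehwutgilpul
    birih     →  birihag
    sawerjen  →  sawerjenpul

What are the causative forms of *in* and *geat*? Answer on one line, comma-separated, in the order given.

The pattern is voicing of the final sound: -ag when the stem ends in a voiceless consonant (*gigofof*, *medigit*, *birih*); -pul when the stem ends in a voiced consonant (*fib*, *ehwutgil*, *sawerjen*); -ow when the stem ends in a vowel (*vizemo*, *zu*).
Since the final sound of *in* is /n/ (a voiced consonant), it takes -pul, giving *inpul*.
*geat* — final sound /t/ (a voiceless consonant) → -ag → *geatag*.

inpul, geatag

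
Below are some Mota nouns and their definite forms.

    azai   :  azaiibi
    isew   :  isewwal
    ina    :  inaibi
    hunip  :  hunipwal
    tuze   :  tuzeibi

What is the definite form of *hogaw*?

hogawwal

The alternation tracks the final sound of the stem — -wal when the stem ends in a consonant (*isew*, *hunip*); -ibi when the stem ends in a vowel (*azai*, *ina*, *tuze*).
Since the final sound of *hogaw* is /w/ (a consonant), it takes -wal, giving *hogawwal*.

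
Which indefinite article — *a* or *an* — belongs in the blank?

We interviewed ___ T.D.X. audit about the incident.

a

The indefinite article is chosen by the initial *sound* of the following word, not its spelling.
The initialism *T.D.X.* is read letter by letter; the first letter, T, is pronounced /tiː/, which begins with a consonant sound.
So the article is *a*: We interviewed a T.D.X. audit about the incident.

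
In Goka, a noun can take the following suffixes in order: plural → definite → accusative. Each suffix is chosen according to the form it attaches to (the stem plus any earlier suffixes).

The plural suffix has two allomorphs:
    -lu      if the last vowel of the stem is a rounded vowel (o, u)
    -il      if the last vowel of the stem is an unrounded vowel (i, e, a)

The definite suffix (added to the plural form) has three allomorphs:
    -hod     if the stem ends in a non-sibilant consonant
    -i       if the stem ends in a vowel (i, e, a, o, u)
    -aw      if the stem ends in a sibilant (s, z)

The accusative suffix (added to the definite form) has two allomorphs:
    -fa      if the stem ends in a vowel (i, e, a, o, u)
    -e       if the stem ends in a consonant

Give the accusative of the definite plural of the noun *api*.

apiilhode

Since the last vowel of *api* is /i/ (an unrounded vowel), it takes -il, giving *apiil*.
The final sound of the plural form *apiil* is /l/, which is a non-sibilant consonant, so the definite suffix is -hod, giving *apiilhod*.
The definite form *apiilhod* — final sound /d/ (a consonant) → -e → *apiilhode*.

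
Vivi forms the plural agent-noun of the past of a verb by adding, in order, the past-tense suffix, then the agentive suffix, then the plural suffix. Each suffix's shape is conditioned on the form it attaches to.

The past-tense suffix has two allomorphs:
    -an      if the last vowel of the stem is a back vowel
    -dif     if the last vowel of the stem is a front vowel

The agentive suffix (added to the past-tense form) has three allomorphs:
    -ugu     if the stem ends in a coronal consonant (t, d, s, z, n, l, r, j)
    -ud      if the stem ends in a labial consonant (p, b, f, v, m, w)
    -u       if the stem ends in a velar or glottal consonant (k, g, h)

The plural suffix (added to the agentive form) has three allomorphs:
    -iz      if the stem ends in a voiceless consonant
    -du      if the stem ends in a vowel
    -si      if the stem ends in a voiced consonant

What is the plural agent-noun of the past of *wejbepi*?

wejbepidifudsi

Since the last vowel of *wejbepi* is /i/ (a front vowel), it takes -dif, giving *wejbepidif*.
The past-tense form *wejbepidif* — final consonant /f/ (labial) → -ud → *wejbepidifud*.
Since the final sound of the agentive form *wejbepidifud* is /d/ (a voiced consonant), it takes -si, giving *wejbepidifudsi*.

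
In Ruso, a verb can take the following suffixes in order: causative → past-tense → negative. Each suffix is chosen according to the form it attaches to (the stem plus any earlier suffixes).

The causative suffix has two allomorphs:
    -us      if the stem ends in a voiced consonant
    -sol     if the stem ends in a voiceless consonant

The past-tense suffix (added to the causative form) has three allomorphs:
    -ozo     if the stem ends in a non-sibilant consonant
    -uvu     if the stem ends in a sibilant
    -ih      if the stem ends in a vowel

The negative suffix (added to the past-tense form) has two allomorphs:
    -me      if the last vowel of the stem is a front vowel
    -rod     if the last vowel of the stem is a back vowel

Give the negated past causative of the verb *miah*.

miahsolozorod

*miah*: final consonant = /h/, voiceless → -sol → *miahsol*.
The causative form *miahsol*: final sound = /l/, a non-sibilant consonant → -ozo → *miahsolozo*.
The past-tense form *miahsolozo*: last vowel = /o/, a back vowel → -rod → *miahsolozorod*.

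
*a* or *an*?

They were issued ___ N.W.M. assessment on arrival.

The indefinite article is chosen by the initial *sound* of the following word, not its spelling.
The initialism *N.W.M.* is read letter by letter; the first letter, N, is pronounced /ɛn/, which begins with a vowel sound.
So the article is *an*: They were issued an N.W.M. assessment on arrival.

an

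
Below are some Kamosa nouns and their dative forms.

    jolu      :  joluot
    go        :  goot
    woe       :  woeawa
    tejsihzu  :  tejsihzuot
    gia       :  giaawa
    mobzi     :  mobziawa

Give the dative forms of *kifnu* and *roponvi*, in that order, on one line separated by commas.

kifnuot, roponviawa

The pattern is rounding harmony: -ot when the last vowel of the stem is a rounded vowel (*jolu*, *go*, *tejsihzu*); -awa when the last vowel of the stem is an unrounded vowel (*woe*, *gia*, *mobzi*).
Since the last vowel of *kifnu* is /u/ (a rounded vowel), it takes -ot, giving *kifnuot*.
Since the last vowel of *roponvi* is /i/ (an unrounded vowel), it takes -awa, giving *roponviawa*.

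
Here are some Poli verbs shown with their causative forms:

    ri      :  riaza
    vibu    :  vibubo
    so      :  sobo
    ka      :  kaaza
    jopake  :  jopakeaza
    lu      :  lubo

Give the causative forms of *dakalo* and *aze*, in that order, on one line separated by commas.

The pattern is rounding harmony: -bo when the last vowel of the stem is a rounded vowel (*vibu*, *so*, *lu*); -aza when the last vowel of the stem is an unrounded vowel (*ri*, *ka*, *jopake*).
The last vowel of *dakalo* is /o/, which is a rounded vowel, so the suffix is -bo, giving *dakalobo*.
*aze*: last vowel = /e/, an unrounded vowel → -aza → *azeaza*.

dakalobo, azeaza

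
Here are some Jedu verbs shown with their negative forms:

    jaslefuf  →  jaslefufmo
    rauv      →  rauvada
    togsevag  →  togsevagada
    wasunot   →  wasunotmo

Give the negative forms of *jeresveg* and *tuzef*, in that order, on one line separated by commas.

The pattern is voicing of the final consonant: -mo when the stem ends in a voiceless consonant (*jaslefuf*, *wasunot*); -ada when the stem ends in a voiced consonant (*rauv*, *togsevag*).
*jeresveg* — final consonant /g/ (voiced) → -ada → *jeresvegada*.
*tuzef* — final consonant /f/ (voiceless) → -mo → *tuzefmo*.

jeresvegada, tuzefmo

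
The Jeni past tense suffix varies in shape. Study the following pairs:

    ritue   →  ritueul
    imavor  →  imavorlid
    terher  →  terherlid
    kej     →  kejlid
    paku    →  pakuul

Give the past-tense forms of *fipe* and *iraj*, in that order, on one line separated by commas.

Looking at the final sound of each stem: -lid when the stem ends in a consonant (*imavor*, *terher*, *kej*); -ul when the stem ends in a vowel (*ritue*, *paku*).
Since the final sound of *fipe* is /e/ (a vowel), it takes -ul, giving *fipeul*.
The final sound of *iraj* is /j/, which is a consonant, so the suffix is -lid, giving *irajlid*.

fipeul, irajlid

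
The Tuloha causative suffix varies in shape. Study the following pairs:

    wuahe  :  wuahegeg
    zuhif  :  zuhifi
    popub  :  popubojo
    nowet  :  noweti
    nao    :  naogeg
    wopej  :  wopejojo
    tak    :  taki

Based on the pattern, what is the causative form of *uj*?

Looking at the final sound of each stem: -i when the stem ends in a voiceless consonant (*zuhif*, *nowet*, *tak*); -ojo when the stem ends in a voiced consonant (*popub*, *wopej*); -geg when the stem ends in a vowel (*wuahe*, *nao*).
*uj*: final sound = /j/, a voiced consonant → -ojo → *ujojo*.

ujojo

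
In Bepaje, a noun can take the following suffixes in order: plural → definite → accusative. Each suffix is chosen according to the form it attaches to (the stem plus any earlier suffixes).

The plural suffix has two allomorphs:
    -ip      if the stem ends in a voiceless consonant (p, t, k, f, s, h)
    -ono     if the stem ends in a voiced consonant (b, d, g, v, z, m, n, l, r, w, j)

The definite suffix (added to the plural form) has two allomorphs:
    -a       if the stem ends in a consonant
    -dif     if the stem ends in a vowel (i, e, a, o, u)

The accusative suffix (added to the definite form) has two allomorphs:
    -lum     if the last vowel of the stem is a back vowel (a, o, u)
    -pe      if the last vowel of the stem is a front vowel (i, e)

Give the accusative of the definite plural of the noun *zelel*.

The final consonant of *zelel* is /l/, which is voiced, so the plural suffix is -ono, giving *zelelono*.
The plural form *zelelono*: final sound = /o/, a vowel → -dif → *zelelonodif*.
Since the last vowel of the definite form *zelelonodif* is /i/ (a front vowel), it takes -pe, giving *zelelonodifpe*.

zelelonodifpe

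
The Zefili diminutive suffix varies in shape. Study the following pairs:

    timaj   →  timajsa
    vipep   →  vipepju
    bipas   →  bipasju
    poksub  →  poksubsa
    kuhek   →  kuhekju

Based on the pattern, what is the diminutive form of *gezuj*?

gezujsa

The pattern is voicing of the final consonant: -ju when the stem ends in a voiceless consonant (*vipep*, *bipas*, *kuhek*); -sa when the stem ends in a voiced consonant (*timaj*, *poksub*).
The final consonant of *gezuj* is /j/, which is voiced, so the suffix is -sa, giving *gezujsa*.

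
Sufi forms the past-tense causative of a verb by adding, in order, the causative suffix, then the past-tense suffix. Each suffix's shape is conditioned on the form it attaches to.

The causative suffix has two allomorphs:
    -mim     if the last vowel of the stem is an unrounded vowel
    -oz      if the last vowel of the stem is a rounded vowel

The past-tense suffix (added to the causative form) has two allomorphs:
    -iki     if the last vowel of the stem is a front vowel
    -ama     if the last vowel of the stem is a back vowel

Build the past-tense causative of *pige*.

The last vowel of *pige* is /e/, which is an unrounded vowel, so the causative suffix is -mim, giving *pigemim*.
The causative form *pigemim* — last vowel /i/ (a front vowel) → -iki → *pigemimiki*.

pigemimiki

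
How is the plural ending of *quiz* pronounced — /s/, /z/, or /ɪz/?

The stem *quiz* ends in a sibilant (/s, z, ʃ, ʒ, tʃ, dʒ/).
The plural suffix surfaces as /ɪz/ after sibilants, /s/ after other voiceless consonants, and /z/ after other voiced sounds.
So the plural -s on *quiz* is pronounced /ɪz/.

/ɪz/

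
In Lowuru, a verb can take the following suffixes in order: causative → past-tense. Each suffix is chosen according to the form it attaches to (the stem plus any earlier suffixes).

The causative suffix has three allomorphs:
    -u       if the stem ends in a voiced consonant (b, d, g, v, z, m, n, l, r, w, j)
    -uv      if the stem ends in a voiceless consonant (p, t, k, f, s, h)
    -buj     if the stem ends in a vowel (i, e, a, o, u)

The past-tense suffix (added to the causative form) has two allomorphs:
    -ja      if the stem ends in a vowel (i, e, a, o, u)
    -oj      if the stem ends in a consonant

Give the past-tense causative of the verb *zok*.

The final sound of *zok* is /k/, which is a voiceless consonant, so the causative suffix is -uv, giving *zokuv*.
The causative form *zokuv*: final sound = /v/, a consonant → -oj → *zokuvoj*.

zokuvoj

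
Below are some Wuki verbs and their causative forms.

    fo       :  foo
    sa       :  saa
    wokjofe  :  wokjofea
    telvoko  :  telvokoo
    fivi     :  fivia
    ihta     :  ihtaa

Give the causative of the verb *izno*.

iznoo

The alternation tracks the last vowel of the stem — -o when the last vowel of the stem is a rounded vowel (*fo*, *telvoko*); -a when the last vowel of the stem is an unrounded vowel (*sa*, *wokjofe*, *fivi*, *ihta*).
*izno* — last vowel /o/ (a rounded vowel) → -o → *iznoo*.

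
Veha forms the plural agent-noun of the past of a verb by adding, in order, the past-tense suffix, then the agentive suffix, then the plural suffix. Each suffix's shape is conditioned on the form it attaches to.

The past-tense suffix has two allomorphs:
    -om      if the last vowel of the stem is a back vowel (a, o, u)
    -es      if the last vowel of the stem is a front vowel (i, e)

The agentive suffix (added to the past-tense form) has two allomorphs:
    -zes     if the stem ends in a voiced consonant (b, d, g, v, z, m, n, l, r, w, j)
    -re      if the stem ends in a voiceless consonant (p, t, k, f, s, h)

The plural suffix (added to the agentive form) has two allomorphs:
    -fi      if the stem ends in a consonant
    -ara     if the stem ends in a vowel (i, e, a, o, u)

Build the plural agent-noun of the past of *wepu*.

*wepu* — last vowel /u/ (a back vowel) → -om → *wepuom*.
The past-tense form *wepuom* — final consonant /m/ (voiced) → -zes → *wepuomzes*.
The final sound of the agentive form *wepuomzes* is /s/, which is a consonant, so the plural suffix is -fi, giving *wepuomzesfi*.

wepuomzesfi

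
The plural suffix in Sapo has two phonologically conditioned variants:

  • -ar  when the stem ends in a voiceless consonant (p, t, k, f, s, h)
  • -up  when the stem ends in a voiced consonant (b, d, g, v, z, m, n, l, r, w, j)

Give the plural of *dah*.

dahar

*dah*: final consonant = /h/, voiceless → -ar → *dahar*.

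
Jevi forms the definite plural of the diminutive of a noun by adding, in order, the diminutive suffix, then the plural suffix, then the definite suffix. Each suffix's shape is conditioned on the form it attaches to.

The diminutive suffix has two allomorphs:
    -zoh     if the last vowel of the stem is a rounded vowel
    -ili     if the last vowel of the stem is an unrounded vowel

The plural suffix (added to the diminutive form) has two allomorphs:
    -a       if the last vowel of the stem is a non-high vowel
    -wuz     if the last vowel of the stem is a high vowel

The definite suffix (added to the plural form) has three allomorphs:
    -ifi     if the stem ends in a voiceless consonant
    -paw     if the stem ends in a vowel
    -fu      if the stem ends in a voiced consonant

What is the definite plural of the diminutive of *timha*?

timhailiwuzfu

Since the last vowel of *timha* is /a/ (an unrounded vowel), it takes -ili, giving *timhaili*.
Since the last vowel of the diminutive form *timhaili* is /i/ (a high vowel), it takes -wuz, giving *timhailiwuz*.
The plural form *timhailiwuz* — final sound /z/ (a voiced consonant) → -fu → *timhailiwuzfu*.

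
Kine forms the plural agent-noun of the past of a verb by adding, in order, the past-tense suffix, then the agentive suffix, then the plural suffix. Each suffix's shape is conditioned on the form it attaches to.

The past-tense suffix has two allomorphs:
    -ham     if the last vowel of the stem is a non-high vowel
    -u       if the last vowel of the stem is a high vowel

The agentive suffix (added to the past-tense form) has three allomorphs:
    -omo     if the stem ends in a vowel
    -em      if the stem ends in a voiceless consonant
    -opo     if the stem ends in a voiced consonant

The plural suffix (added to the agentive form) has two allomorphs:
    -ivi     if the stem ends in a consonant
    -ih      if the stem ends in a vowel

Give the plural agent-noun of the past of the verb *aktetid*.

aktetiduomoih

*aktetid*: last vowel = /i/, a high vowel → -u → *aktetidu*.
Since the final sound of the past-tense form *aktetidu* is /u/ (a vowel), it takes -omo, giving *aktetiduomo*.
The agentive form *aktetiduomo*: final sound = /o/, a vowel → -ih → *aktetiduomoih*.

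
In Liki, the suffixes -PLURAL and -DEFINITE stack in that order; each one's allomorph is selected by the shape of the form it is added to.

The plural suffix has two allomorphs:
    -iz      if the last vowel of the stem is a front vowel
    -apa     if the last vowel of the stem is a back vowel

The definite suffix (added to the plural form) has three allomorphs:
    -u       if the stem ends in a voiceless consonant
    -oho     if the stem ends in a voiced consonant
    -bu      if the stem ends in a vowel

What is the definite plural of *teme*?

temeizoho

The last vowel of *teme* is /e/, which is a front vowel, so the plural suffix is -iz, giving *temeiz*.
The plural form *temeiz*: final sound = /z/, a voiced consonant → -oho → *temeizoho*.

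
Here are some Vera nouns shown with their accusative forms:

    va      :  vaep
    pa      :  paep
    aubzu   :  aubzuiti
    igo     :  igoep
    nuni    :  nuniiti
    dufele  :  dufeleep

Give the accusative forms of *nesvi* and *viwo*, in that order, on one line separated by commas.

nesviiti, viwoep

Looking at the last vowel of each stem: -iti when the last vowel of the stem is a high vowel (*aubzu*, *nuni*); -ep when the last vowel of the stem is a non-high vowel (*va*, *pa*, *igo*, *dufele*).
The last vowel of *nesvi* is /i/, which is a high vowel, so the suffix is -iti, giving *nesviiti*.
Since the last vowel of *viwo* is /o/ (a non-high vowel), it takes -ep, giving *viwoep*.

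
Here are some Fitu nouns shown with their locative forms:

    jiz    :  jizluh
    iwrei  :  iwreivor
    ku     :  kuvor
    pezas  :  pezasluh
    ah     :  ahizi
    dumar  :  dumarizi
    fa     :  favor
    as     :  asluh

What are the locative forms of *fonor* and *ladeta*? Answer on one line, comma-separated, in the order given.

The alternation tracks the final sound of the stem — -luh when the stem ends in a sibilant (*jiz*, *pezas*, *as*); -izi when the stem ends in a non-sibilant consonant (*ah*, *dumar*); -vor when the stem ends in a vowel (*iwrei*, *ku*, *fa*).
Since the final sound of *fonor* is /r/ (a non-sibilant consonant), it takes -izi, giving *fonorizi*.
*ladeta* — final sound /a/ (a vowel) → -vor → *ladetavor*.

fonorizi, ladetavor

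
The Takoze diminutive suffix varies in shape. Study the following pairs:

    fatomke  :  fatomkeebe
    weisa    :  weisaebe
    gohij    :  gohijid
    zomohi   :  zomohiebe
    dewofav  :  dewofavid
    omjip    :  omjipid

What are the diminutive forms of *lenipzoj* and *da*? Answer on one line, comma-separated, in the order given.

The suffix is conditioned by the final sound: -id when the stem ends in a consonant (*gohij*, *dewofav*, *omjip*); -ebe when the stem ends in a vowel (*fatomke*, *weisa*, *zomohi*).
*lenipzoj* — final sound /j/ (a consonant) → -id → *lenipzojid*.
*da*: final sound = /a/, a vowel → -ebe → *daebe*.

lenipzojid, daebe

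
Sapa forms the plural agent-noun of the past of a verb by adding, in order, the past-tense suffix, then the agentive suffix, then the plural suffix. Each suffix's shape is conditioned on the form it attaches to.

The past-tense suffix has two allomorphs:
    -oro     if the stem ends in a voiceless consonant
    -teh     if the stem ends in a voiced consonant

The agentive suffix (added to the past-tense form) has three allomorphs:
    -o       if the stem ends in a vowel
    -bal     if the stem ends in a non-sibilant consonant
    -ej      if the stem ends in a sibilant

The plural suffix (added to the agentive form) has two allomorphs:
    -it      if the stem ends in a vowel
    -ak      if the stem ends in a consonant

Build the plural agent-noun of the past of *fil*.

The final consonant of *fil* is /l/, which is voiced, so the past-tense suffix is -teh, giving *filteh*.
The final sound of the past-tense form *filteh* is /h/, which is a non-sibilant consonant, so the agentive suffix is -bal, giving *filtehbal*.
Since the final sound of the agentive form *filtehbal* is /l/ (a consonant), it takes -ak, giving *filtehbalak*.

filtehbalak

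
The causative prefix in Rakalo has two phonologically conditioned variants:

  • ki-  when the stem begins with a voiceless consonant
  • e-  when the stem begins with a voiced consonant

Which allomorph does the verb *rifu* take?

The first consonant of *rifu* is /r/, which is voiced, so the prefix is e-.

e-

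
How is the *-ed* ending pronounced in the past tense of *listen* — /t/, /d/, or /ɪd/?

The stem *listen* ends in a voiced sound other than /d/.
The -ed suffix is realized as /ɪd/ after /t, d/; as /t/ after other voiceless consonants; and as /d/ after other voiced sounds.
So -ed on *listen* is pronounced /d/.

/d/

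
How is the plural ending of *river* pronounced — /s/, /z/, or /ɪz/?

/z/

The stem *river* ends in a voiced non-sibilant sound.
The plural suffix surfaces as /ɪz/ after sibilants, /s/ after other voiceless consonants, and /z/ after other voiced sounds.
So the plural -s on *river* is pronounced /z/.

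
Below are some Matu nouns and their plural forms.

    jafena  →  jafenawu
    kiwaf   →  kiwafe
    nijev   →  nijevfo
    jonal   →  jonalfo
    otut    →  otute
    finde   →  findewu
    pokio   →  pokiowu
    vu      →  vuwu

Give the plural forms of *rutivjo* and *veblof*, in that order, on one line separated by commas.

rutivjowu, veblofe

The alternation tracks the final sound of the stem — -e when the stem ends in a voiceless consonant (*kiwaf*, *otut*); -fo when the stem ends in a voiced consonant (*nijev*, *jonal*); -wu when the stem ends in a vowel (*jafena*, *finde*, *pokio*, *vu*).
*rutivjo* — final sound /o/ (a vowel) → -wu → *rutivjowu*.
*veblof*: final sound = /f/, a voiceless consonant → -e → *veblofe*.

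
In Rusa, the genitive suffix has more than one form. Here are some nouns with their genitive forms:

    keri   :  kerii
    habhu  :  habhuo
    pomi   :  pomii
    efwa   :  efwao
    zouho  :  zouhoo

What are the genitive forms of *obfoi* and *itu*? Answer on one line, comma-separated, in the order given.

obfoii, ituo

Looking at the last vowel of each stem: -i when the last vowel of the stem is a front vowel (*keri*, *pomi*); -o when the last vowel of the stem is a back vowel (*habhu*, *efwa*, *zouho*).
*obfoi*: last vowel = /i/, a front vowel → -i → *obfoii*.
Since the last vowel of *itu* is /u/ (a back vowel), it takes -o, giving *ituo*.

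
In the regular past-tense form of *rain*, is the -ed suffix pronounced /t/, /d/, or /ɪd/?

/d/

The stem *rain* ends in a voiced sound other than /d/.
The -ed suffix is realized as /ɪd/ after /t, d/; as /t/ after other voiceless consonants; and as /d/ after other voiced sounds.
So -ed on *rain* is pronounced /d/.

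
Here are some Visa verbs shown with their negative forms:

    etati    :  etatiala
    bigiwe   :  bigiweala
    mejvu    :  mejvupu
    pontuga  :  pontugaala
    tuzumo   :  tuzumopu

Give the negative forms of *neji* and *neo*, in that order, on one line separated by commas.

nejiala, neopu

The pattern is rounding harmony: -pu when the last vowel of the stem is a rounded vowel (*mejvu*, *tuzumo*); -ala when the last vowel of the stem is an unrounded vowel (*etati*, *bigiwe*, *pontuga*).
*neji* — last vowel /i/ (an unrounded vowel) → -ala → *nejiala*.
*neo* — last vowel /o/ (a rounded vowel) → -pu → *neopu*.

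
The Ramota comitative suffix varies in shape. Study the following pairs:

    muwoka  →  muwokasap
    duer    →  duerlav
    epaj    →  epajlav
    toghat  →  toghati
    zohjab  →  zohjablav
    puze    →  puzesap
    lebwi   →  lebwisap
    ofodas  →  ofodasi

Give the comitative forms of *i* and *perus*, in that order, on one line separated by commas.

The suffix is conditioned by the final sound: -i when the stem ends in a voiceless consonant (*toghat*, *ofodas*); -lav when the stem ends in a voiced consonant (*duer*, *epaj*, *zohjab*); -sap when the stem ends in a vowel (*muwoka*, *puze*, *lebwi*).
Since the final sound of *i* is /i/ (a vowel), it takes -sap, giving *isap*.
*perus* — final sound /s/ (a voiceless consonant) → -i → *perusi*.

isap, perusi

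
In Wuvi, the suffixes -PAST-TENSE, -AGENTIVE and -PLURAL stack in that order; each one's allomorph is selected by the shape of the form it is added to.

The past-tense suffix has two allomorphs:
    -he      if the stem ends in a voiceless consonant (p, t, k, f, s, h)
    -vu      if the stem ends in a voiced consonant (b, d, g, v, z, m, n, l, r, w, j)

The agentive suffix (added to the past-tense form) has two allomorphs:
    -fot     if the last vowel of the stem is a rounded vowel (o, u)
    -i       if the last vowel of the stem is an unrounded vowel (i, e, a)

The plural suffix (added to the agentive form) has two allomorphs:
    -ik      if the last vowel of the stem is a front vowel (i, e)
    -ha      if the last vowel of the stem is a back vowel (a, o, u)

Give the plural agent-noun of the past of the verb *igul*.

igulvufotha

*igul* — final consonant /l/ (voiced) → -vu → *igulvu*.
The past-tense form *igulvu* — last vowel /u/ (a rounded vowel) → -fot → *igulvufot*.
The agentive form *igulvufot*: last vowel = /o/, a back vowel → -ha → *igulvufotha*.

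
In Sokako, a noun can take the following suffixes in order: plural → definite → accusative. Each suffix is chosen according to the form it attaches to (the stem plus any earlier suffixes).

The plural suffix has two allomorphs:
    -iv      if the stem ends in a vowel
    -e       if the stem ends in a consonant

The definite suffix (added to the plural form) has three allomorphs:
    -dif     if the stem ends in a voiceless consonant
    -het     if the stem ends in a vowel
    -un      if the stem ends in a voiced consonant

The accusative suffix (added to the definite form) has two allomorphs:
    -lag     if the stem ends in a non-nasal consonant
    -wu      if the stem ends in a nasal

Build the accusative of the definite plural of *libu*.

libuivunwu

Since the final sound of *libu* is /u/ (a vowel), it takes -iv, giving *libuiv*.
Since the final sound of the plural form *libuiv* is /v/ (a voiced consonant), it takes -un, giving *libuivun*.
The final consonant of the definite form *libuivun* is /n/, which is a nasal, so the accusative suffix is -wu, giving *libuivunwu*.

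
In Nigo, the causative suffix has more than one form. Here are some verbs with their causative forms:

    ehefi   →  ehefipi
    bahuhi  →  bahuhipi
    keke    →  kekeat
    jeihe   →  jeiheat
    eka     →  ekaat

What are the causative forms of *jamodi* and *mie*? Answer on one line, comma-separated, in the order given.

The alternation tracks the last vowel of the stem — -pi when the last vowel of the stem is a high vowel (*ehefi*, *bahuhi*); -at when the last vowel of the stem is a non-high vowel (*keke*, *jeihe*, *eka*).
*jamodi* — last vowel /i/ (a high vowel) → -pi → *jamodipi*.
The last vowel of *mie* is /e/, which is a non-high vowel, so the suffix is -at, giving *mieat*.

jamodipi, mieat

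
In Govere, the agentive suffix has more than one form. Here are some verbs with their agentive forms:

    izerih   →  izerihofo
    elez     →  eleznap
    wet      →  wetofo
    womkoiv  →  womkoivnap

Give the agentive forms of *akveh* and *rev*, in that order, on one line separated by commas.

Looking at the final consonant of each stem: -ofo when the stem ends in a voiceless consonant (*izerih*, *wet*); -nap when the stem ends in a voiced consonant (*elez*, *womkoiv*).
*akveh*: final consonant = /h/, voiceless → -ofo → *akvehofo*.
*rev* — final consonant /v/ (voiced) → -nap → *revnap*.

akvehofo, revnap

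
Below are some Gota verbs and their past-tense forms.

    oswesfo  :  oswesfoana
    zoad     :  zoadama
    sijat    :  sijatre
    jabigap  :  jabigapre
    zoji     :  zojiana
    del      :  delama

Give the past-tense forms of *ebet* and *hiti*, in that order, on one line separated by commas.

The pattern is voicing of the final sound: -re when the stem ends in a voiceless consonant (*sijat*, *jabigap*); -ama when the stem ends in a voiced consonant (*zoad*, *del*); -ana when the stem ends in a vowel (*oswesfo*, *zoji*).
Since the final sound of *ebet* is /t/ (a voiceless consonant), it takes -re, giving *ebetre*.
*hiti* — final sound /i/ (a vowel) → -ana → *hitiana*.

ebetre, hitiana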